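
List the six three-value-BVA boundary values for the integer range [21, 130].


Range: [21, 130]
Boundaries: just below min, min, min+1, max-1, max, just above max
Values: [20, 21, 22, 129, 130, 131]

[20, 21, 22, 129, 130, 131]


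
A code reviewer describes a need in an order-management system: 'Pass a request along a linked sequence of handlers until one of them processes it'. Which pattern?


This matches the Chain of Responsibility pattern

Chain of Responsibility


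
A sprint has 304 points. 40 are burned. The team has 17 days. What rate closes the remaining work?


Formula: Required rate = Remaining points / Days left
Remaining = 304 - 40 = 264 points
Required rate = 264 / 17 = 15.53 points/day

15.53 points/day


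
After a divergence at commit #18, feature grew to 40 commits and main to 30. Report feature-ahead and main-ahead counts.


Common ancestor: commit #18
feature commits after divergence: 40 - 18 = 22
main commits after divergence: 30 - 18 = 12
feature is 22 commits ahead of main
main is 12 commits ahead of feature

feature ahead: 22, main ahead: 12


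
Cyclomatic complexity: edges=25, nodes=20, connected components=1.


Formula: V(G) = E - N + 2P
V(G) = 25 - 20 + 2*1
V(G) = 5 + 2
V(G) = 7

7


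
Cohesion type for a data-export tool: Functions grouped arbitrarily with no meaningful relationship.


Reasoning: Worst: random grouping
Type: Coincidental cohesion

Coincidental cohesion


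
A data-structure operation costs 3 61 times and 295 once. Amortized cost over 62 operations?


Formula: Amortized cost = Total cost / Operations
Total cost = (61 * 3) + (1 * 295)
Total cost = 183 + 295 = 478
Amortized = 478 / 62 = 7.7097

7.7097


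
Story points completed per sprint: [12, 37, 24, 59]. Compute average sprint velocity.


Formula: Avg velocity = Total points / Number of sprints
Points: [12, 37, 24, 59]
Sum = 12 + 37 + 24 + 59 = 132
Avg velocity = 132 / 4 = 33.0 points/sprint

33.0 points/sprint


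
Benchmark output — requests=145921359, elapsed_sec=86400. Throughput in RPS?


Formula: throughput = requests / seconds
throughput = 145921359 / 86400
throughput = 1688.9 requests/second

1688.9 requests/second


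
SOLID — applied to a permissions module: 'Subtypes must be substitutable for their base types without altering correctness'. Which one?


This describes the Liskov Substitution Principle (LSP)

Liskov Substitution Principle (LSP)


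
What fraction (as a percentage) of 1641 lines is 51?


Coverage = covered / total * 100
Coverage = 51 / 1641 * 100
Coverage = 3.11%

3.11%


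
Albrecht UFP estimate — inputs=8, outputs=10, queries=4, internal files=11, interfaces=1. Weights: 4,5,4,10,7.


UFP = EI*4 + EO*5 + EQ*4 + ILF*10 + EIF*7
UFP = 8*4 + 10*5 + 4*4 + 11*10 + 1*7
UFP = 32 + 50 + 16 + 110 + 7
UFP = 215

215


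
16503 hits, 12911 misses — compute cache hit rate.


Formula: hit rate = hits / (hits + misses) * 100
hit rate = 16503 / (16503 + 12911) * 100
hit rate = 16503 / 29414 * 100
hit rate = 56.11%

56.11%


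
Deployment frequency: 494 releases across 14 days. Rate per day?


Formula: deployments per day = releases / days
= 494 / 14
= 35.286 deploys/day
(equivalently, 247.0 deploys/week)

35.286 deploys/day


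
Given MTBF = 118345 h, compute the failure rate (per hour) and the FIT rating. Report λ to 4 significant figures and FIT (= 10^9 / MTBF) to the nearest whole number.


Formula: λ = 1 / MTBF; FIT = λ × 1e9 = 1e9 / MTBF
λ = 1 / 118345 ≈ 8.450e-06 failures/hour
FIT = 1e9 / 118345 ≈ 8450 failures per 1e9 hours (nearest whole number)

λ = 8.450e-06 /h, FIT = 8450


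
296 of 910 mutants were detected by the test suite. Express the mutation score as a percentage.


Mutation score = killed / total * 100
Mutation score = 296 / 910 * 100
Mutation score = 32.53%

32.53%


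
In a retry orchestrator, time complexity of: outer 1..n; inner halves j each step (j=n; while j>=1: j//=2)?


Reasoning: n times log n
Complexity: O(n log n)

O(n log n)


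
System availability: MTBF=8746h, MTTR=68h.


Availability = MTBF / (MTBF + MTTR)
Availability = 8746 / (8746 + 68)
Availability = 8746 / 8814
Availability = 99.2285%

99.2285%


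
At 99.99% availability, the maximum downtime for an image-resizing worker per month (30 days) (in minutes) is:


Formula: allowed downtime = period * (100 - SLA) / 100
Period (month (30 days)) = 43200 minutes
Unavailability fraction = (100 - 99.99) / 100
Allowed downtime = 43200 * (100 - 99.99) / 100
Allowed downtime = 4.32 minutes

4.32 minutes


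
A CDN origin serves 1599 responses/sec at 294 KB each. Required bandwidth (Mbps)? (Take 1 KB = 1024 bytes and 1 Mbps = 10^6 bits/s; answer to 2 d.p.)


Formula: Mbps = payload_bytes * RPS * 8 / 1e6
Payload per request = 294 KB = 294 * 1024 = 301056 bytes
Total bytes/sec = 301056 * 1599 = 481388544
Total bits/sec = 481388544 * 8 = 3851108352
Mbps = 3851108352 / 1e6 = 3851.11

3851.11 Mbps


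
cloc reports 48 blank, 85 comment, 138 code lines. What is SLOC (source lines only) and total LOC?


Total LOC = blank + comment + code
Total LOC = 48 + 85 + 138 = 271
SLOC (source only) = code = 138

Total LOC: 271, SLOC: 138


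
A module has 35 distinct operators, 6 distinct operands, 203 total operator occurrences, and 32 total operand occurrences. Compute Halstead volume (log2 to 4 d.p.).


Formula: V = N * log2(η), where N = N1 + N2 and η = η1 + η2
η = 35 + 6 = 41
N = 203 + 32 = 235
log2(41) ≈ 5.3576
V = 235 * 5.3576 = 1259.04

1259.04


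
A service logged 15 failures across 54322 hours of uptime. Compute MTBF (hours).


Formula: MTBF = Total operating time / Number of failures
MTBF = 54322 / 15
MTBF = 3621.47 hours

3621.47 hours


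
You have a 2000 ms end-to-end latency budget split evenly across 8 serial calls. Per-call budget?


Formula: per_stage = total_budget / stages
per_stage = 2000 / 8
per_stage = 250.0 ms

250.0 ms


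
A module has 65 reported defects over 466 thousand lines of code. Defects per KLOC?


Defect density = defects / KLOC
Defect density = 65 / 466
Defect density = 0.139 defects/KLOC

0.139 defects/KLOC


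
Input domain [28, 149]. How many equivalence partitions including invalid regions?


Valid range: [28, 149]
Class 1: x < 28 — invalid
Class 2: 28 ≤ x ≤ 149 — valid
Class 3: x > 149 — invalid
Total equivalence classes: 3

3 equivalence classes


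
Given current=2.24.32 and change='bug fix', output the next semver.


Current: 2.24.32
Change category: 'bug fix' → patch bump
SemVer rule: patch bump → increment PATCH (MAJOR and MINOR unchanged)
New: 2.24.33

2.24.33


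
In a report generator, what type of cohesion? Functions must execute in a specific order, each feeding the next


Reasoning: Output of one is input to next
Type: Sequential cohesion

Sequential cohesion


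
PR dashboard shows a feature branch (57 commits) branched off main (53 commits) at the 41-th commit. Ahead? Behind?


Common ancestor: commit #41
feature commits after divergence: 57 - 41 = 16
main commits after divergence: 53 - 41 = 12
feature is 16 commits ahead of main
main is 12 commits ahead of feature

feature ahead: 16, main ahead: 12


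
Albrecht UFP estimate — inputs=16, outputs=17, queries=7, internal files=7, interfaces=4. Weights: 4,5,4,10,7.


UFP = EI*4 + EO*5 + EQ*4 + ILF*10 + EIF*7
UFP = 16*4 + 17*5 + 7*4 + 7*10 + 4*7
UFP = 64 + 85 + 28 + 70 + 28
UFP = 275

275


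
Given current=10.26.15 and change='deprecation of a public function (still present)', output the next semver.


Current: 10.26.15
Change category: 'deprecation of a public function (still present)' → minor bump
SemVer rule: minor bump → increment MINOR, reset PATCH to 0 (MAJOR unchanged)
New: 10.27.0

10.27.0


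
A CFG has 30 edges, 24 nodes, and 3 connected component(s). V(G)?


Formula: V(G) = E - N + 2P
V(G) = 30 - 24 + 2*3
V(G) = 6 + 6
V(G) = 12

12


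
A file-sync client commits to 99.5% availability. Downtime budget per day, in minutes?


Formula: allowed downtime = period * (100 - SLA) / 100
Period (day) = 1440 minutes
Unavailability fraction = (100 - 99.5) / 100
Allowed downtime = 1440 * (100 - 99.5) / 100
Allowed downtime = 7.2 minutes

7.2 minutes


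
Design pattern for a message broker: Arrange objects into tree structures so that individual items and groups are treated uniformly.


This matches the Composite pattern

Composite


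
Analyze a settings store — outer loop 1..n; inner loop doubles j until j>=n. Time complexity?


Reasoning: linear outer times logarithmic inner
Complexity: O(n log n)

O(n log n)


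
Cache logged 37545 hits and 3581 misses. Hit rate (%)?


Formula: hit rate = hits / (hits + misses) * 100
hit rate = 37545 / (37545 + 3581) * 100
hit rate = 37545 / 41126 * 100
hit rate = 91.29%

91.29%


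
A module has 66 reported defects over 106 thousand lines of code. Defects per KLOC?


Defect density = defects / KLOC
Defect density = 66 / 106
Defect density = 0.623 defects/KLOC

0.623 defects/KLOC


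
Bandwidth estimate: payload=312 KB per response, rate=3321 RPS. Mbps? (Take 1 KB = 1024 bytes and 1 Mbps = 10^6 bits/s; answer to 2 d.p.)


Formula: Mbps = payload_bytes * RPS * 8 / 1e6
Payload per request = 312 KB = 312 * 1024 = 319488 bytes
Total bytes/sec = 319488 * 3321 = 1061019648
Total bits/sec = 1061019648 * 8 = 8488157184
Mbps = 8488157184 / 1e6 = 8488.16

8488.16 Mbps


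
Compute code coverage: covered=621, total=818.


Coverage = covered / total * 100
Coverage = 621 / 818 * 100
Coverage = 75.92%

75.92%


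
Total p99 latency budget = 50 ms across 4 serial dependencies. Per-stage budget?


Formula: per_stage = total_budget / stages
per_stage = 50 / 4
per_stage = 12.5 ms

12.5 ms


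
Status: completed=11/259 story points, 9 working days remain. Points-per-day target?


Formula: Required rate = Remaining points / Days left
Remaining = 259 - 11 = 248 points
Required rate = 248 / 9 = 27.56 points/day

27.56 points/day


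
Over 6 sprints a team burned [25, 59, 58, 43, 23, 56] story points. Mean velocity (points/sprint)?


Formula: Avg velocity = Total points / Number of sprints
Points: [25, 59, 58, 43, 23, 56]
Sum = 25 + 59 + 58 + 43 + 23 + 56 = 264
Avg velocity = 264 / 6 = 44.0 points/sprint

44.0 points/sprint


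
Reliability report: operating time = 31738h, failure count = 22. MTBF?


Formula: MTBF = Total operating time / Number of failures
MTBF = 31738 / 22
MTBF = 1442.64 hours

1442.64 hours


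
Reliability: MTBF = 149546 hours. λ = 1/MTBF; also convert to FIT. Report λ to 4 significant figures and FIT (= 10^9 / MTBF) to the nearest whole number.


Formula: λ = 1 / MTBF; FIT = λ × 1e9 = 1e9 / MTBF
λ = 1 / 149546 ≈ 6.687e-06 failures/hour
FIT = 1e9 / 149546 ≈ 6687 failures per 1e9 hours (nearest whole number)

λ = 6.687e-06 /h, FIT = 6687


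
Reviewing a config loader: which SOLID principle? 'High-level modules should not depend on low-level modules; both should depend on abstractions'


This describes the Dependency Inversion Principle (DIP)

Dependency Inversion Principle (DIP)


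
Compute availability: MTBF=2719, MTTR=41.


Availability = MTBF / (MTBF + MTTR)
Availability = 2719 / (2719 + 41)
Availability = 2719 / 2760
Availability = 98.5145%

98.5145%


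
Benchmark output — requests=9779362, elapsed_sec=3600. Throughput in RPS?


Formula: throughput = requests / seconds
throughput = 9779362 / 3600
throughput = 2716.49 requests/second

2716.49 requests/second


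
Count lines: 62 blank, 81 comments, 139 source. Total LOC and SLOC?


Total LOC = blank + comment + code
Total LOC = 62 + 81 + 139 = 282
SLOC (source only) = code = 139

Total LOC: 282, SLOC: 139


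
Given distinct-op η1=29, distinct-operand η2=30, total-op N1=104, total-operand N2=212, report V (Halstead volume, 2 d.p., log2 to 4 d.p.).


Formula: V = N * log2(η), where N = N1 + N2 and η = η1 + η2
η = 29 + 30 = 59
N = 104 + 212 = 316
log2(59) ≈ 5.8826
V = 316 * 5.8826 = 1858.90

1858.90


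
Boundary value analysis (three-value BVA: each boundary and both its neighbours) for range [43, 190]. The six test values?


Range: [43, 190]
Boundaries: just below min, min, min+1, max-1, max, just above max
Values: [42, 43, 44, 189, 190, 191]

[42, 43, 44, 189, 190, 191]


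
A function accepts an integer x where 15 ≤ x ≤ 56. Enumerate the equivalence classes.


Valid range: [15, 56]
Class 1: x < 15 — invalid
Class 2: 15 ≤ x ≤ 56 — valid
Class 3: x > 56 — invalid
Total equivalence classes: 3

3 equivalence classes


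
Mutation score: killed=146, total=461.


Mutation score = killed / total * 100
Mutation score = 146 / 461 * 100
Mutation score = 31.67%

31.67%


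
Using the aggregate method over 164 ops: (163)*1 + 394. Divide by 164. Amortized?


Formula: Amortized cost = Total cost / Operations
Total cost = (163 * 1) + (1 * 394)
Total cost = 163 + 394 = 557
Amortized = 557 / 164 = 3.3963

3.3963


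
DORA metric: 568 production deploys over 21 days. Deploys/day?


Formula: deployments per day = releases / days
= 568 / 21
= 27.048 deploys/day
(equivalently, 189.33 deploys/week)

27.048 deploys/day


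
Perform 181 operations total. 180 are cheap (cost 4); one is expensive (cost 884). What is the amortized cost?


Formula: Amortized cost = Total cost / Operations
Total cost = (180 * 4) + (1 * 884)
Total cost = 720 + 884 = 1604
Amortized = 1604 / 181 = 8.8619

8.8619


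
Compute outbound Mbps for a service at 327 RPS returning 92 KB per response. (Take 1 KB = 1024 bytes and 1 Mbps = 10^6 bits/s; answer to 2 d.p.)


Formula: Mbps = payload_bytes * RPS * 8 / 1e6
Payload per request = 92 KB = 92 * 1024 = 94208 bytes
Total bytes/sec = 94208 * 327 = 30806016
Total bits/sec = 30806016 * 8 = 246448128
Mbps = 246448128 / 1e6 = 246.45

246.45 Mbps


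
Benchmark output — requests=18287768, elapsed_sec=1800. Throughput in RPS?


Formula: throughput = requests / seconds
throughput = 18287768 / 1800
throughput = 10159.87 requests/second

10159.87 requests/second


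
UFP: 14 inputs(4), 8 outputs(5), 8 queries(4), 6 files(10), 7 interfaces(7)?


UFP = EI*4 + EO*5 + EQ*4 + ILF*10 + EIF*7
UFP = 14*4 + 8*5 + 8*4 + 6*10 + 7*7
UFP = 56 + 40 + 32 + 60 + 49
UFP = 237

237


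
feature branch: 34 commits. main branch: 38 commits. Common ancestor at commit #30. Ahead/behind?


Common ancestor: commit #30
feature commits after divergence: 34 - 30 = 4
main commits after divergence: 38 - 30 = 8
feature is 4 commits ahead of main
main is 8 commits ahead of feature

feature ahead: 4, main ahead: 8


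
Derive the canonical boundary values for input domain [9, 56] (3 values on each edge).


Range: [9, 56]
Boundaries: just below min, min, min+1, max-1, max, just above max
Values: [8, 9, 10, 55, 56, 57]

[8, 9, 10, 55, 56, 57]


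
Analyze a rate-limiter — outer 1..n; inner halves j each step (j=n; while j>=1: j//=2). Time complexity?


Reasoning: n times log n
Complexity: O(n log n)

O(n log n)


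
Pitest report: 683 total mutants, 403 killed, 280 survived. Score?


Mutation score = killed / total * 100
Mutation score = 403 / 683 * 100
Mutation score = 59.0%

59.0%


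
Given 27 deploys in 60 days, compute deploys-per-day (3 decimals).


Formula: deployments per day = releases / days
= 27 / 60
= 0.45 deploys/day
(equivalently, 3.15 deploys/week)

0.45 deploys/day


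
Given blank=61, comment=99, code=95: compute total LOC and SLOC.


Total LOC = blank + comment + code
Total LOC = 61 + 99 + 95 = 255
SLOC (source only) = code = 95

Total LOC: 255, SLOC: 95


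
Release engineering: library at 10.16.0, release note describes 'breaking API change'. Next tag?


Current: 10.16.0
Change category: 'breaking API change' → major bump
SemVer rule: major bump → increment MAJOR, reset MINOR and PATCH to 0
New: 11.0.0

11.0.0


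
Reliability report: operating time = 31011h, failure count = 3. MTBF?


Formula: MTBF = Total operating time / Number of failures
MTBF = 31011 / 3
MTBF = 10337.0 hours

10337.0 hours


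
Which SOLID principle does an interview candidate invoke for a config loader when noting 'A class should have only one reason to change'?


This describes the Single Responsibility Principle (SRP)

Single Responsibility Principle (SRP)


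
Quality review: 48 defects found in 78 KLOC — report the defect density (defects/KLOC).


Defect density = defects / KLOC
Defect density = 48 / 78
Defect density = 0.615 defects/KLOC

0.615 defects/KLOC


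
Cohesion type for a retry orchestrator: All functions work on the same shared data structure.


Reasoning: Functions share data
Type: Communicational cohesion

Communicational cohesion


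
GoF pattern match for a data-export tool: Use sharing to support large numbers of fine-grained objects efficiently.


This matches the Flyweight pattern

Flyweight


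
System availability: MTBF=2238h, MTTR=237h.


Availability = MTBF / (MTBF + MTTR)
Availability = 2238 / (2238 + 237)
Availability = 2238 / 2475
Availability = 90.4242%

90.4242%


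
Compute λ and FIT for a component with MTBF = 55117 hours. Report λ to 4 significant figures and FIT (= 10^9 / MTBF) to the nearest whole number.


Formula: λ = 1 / MTBF; FIT = λ × 1e9 = 1e9 / MTBF
λ = 1 / 55117 ≈ 1.814e-05 failures/hour
FIT = 1e9 / 55117 ≈ 18143 failures per 1e9 hours (nearest whole number)

λ = 1.814e-05 /h, FIT = 18143


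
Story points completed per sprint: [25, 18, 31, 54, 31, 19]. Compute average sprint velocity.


Formula: Avg velocity = Total points / Number of sprints
Points: [25, 18, 31, 54, 31, 19]
Sum = 25 + 18 + 31 + 54 + 31 + 19 = 178
Avg velocity = 178 / 6 = 29.67 points/sprint

29.67 points/sprint


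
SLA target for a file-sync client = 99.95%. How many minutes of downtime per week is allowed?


Formula: allowed downtime = period * (100 - SLA) / 100
Period (week) = 10080 minutes
Unavailability fraction = (100 - 99.95) / 100
Allowed downtime = 10080 * (100 - 99.95) / 100
Allowed downtime = 5.04 minutes

5.04 minutes


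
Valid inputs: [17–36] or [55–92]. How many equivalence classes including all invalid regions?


Valid ranges: [17,36] and [55,92]
Class 1: x < 17 — invalid
Class 2: 17 ≤ x ≤ 36 — valid
Class 3: 36 < x < 55 — invalid (gap between ranges)
Class 4: 55 ≤ x ≤ 92 — valid
Class 5: x > 92 — invalid
Total equivalence classes: 5

5 equivalence classes


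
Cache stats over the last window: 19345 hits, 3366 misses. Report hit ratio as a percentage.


Formula: hit rate = hits / (hits + misses) * 100
hit rate = 19345 / (19345 + 3366) * 100
hit rate = 19345 / 22711 * 100
hit rate = 85.18%

85.18%


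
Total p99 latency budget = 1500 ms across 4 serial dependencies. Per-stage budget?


Formula: per_stage = total_budget / stages
per_stage = 1500 / 4
per_stage = 375.0 ms

375.0 ms


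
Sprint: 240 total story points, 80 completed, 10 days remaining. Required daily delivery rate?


Formula: Required rate = Remaining points / Days left
Remaining = 240 - 80 = 160 points
Required rate = 160 / 10 = 16.0 points/day

16.0 points/day


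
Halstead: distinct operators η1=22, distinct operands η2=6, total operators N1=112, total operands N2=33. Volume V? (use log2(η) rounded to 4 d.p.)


Formula: V = N * log2(η), where N = N1 + N2 and η = η1 + η2
η = 22 + 6 = 28
N = 112 + 33 = 145
log2(28) ≈ 4.8074
V = 145 * 4.8074 = 697.07

697.07


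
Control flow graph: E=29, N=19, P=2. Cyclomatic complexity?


Formula: V(G) = E - N + 2P
V(G) = 29 - 19 + 2*2
V(G) = 10 + 4
V(G) = 14

14


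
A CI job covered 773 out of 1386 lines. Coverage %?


Coverage = covered / total * 100
Coverage = 773 / 1386 * 100
Coverage = 55.77%

55.77%


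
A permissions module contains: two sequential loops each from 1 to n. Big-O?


Reasoning: sequential dominates: O(n) + O(n) = O(n)
Complexity: O(n)

O(n)


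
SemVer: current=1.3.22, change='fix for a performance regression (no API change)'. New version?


Current: 1.3.22
Change category: 'fix for a performance regression (no API change)' → patch bump
SemVer rule: patch bump → increment PATCH (MAJOR and MINOR unchanged)
New: 1.3.23

1.3.23


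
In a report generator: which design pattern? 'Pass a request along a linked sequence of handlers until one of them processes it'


This matches the Chain of Responsibility pattern

Chain of Responsibility


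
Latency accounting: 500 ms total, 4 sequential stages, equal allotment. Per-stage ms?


Formula: per_stage = total_budget / stages
per_stage = 500 / 4
per_stage = 125.0 ms

125.0 ms


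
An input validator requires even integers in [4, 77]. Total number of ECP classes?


Constraint: even integers in [4, 77]
Class 1: x < 4 — out-of-range invalid
Class 2: x in [4,77] but odd — wrong type invalid
Class 3: x in [4,77] and even — valid
Class 4: x > 77 — out-of-range invalid
Total equivalence classes: 4

4 equivalence classes


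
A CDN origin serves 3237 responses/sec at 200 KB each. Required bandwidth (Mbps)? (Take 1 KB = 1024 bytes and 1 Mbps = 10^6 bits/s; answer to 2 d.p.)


Formula: Mbps = payload_bytes * RPS * 8 / 1e6
Payload per request = 200 KB = 200 * 1024 = 204800 bytes
Total bytes/sec = 204800 * 3237 = 662937600
Total bits/sec = 662937600 * 8 = 5303500800
Mbps = 5303500800 / 1e6 = 5303.5

5303.5 Mbps


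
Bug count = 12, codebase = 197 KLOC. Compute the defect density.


Defect density = defects / KLOC
Defect density = 12 / 197
Defect density = 0.061 defects/KLOC

0.061 defects/KLOC


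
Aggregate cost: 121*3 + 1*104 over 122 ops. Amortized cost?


Formula: Amortized cost = Total cost / Operations
Total cost = (121 * 3) + (1 * 104)
Total cost = 363 + 104 = 467
Amortized = 467 / 122 = 3.8279

3.8279


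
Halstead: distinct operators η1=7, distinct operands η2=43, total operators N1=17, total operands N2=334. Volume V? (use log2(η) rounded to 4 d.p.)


Formula: V = N * log2(η), where N = N1 + N2 and η = η1 + η2
η = 7 + 43 = 50
N = 17 + 334 = 351
log2(50) ≈ 5.6439
V = 351 * 5.6439 = 1981.01

1981.01


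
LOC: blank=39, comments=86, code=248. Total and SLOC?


Total LOC = blank + comment + code
Total LOC = 39 + 86 + 248 = 373
SLOC (source only) = code = 248

Total LOC: 373, SLOC: 248


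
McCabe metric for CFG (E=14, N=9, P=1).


Formula: V(G) = E - N + 2P
V(G) = 14 - 9 + 2*1
V(G) = 5 + 2
V(G) = 7

7


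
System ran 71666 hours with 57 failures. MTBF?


Formula: MTBF = Total operating time / Number of failures
MTBF = 71666 / 57
MTBF = 1257.3 hours

1257.3 hours


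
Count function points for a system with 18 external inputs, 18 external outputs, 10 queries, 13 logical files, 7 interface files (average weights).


UFP = EI*4 + EO*5 + EQ*4 + ILF*10 + EIF*7
UFP = 18*4 + 18*5 + 10*4 + 13*10 + 7*7
UFP = 72 + 90 + 40 + 130 + 49
UFP = 381

381


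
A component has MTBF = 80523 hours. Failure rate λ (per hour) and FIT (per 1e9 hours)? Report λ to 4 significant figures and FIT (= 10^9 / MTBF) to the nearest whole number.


Formula: λ = 1 / MTBF; FIT = λ × 1e9 = 1e9 / MTBF
λ = 1 / 80523 ≈ 1.242e-05 failures/hour
FIT = 1e9 / 80523 ≈ 12419 failures per 1e9 hours (nearest whole number)

λ = 1.242e-05 /h, FIT = 12419


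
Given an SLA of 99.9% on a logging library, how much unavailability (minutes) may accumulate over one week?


Formula: allowed downtime = period * (100 - SLA) / 100
Period (week) = 10080 minutes
Unavailability fraction = (100 - 99.9) / 100
Allowed downtime = 10080 * (100 - 99.9) / 100
Allowed downtime = 10.08 minutes

10.08 minutes


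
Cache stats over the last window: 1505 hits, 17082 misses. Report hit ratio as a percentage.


Formula: hit rate = hits / (hits + misses) * 100
hit rate = 1505 / (1505 + 17082) * 100
hit rate = 1505 / 18587 * 100
hit rate = 8.1%

8.1%


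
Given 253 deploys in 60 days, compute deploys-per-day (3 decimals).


Formula: deployments per day = releases / days
= 253 / 60
= 4.217 deploys/day
(equivalently, 29.52 deploys/week)

4.217 deploys/day


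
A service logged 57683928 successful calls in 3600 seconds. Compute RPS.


Formula: throughput = requests / seconds
throughput = 57683928 / 3600
throughput = 16023.31 requests/second

16023.31 requests/second


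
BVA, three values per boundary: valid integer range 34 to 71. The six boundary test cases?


Range: [34, 71]
Boundaries: just below min, min, min+1, max-1, max, just above max
Values: [33, 34, 35, 70, 71, 72]

[33, 34, 35, 70, 71, 72]


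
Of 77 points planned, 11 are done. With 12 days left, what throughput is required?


Formula: Required rate = Remaining points / Days left
Remaining = 77 - 11 = 66 points
Required rate = 66 / 12 = 5.5 points/day

5.5 points/day


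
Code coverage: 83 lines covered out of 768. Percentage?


Coverage = covered / total * 100
Coverage = 83 / 768 * 100
Coverage = 10.81%

10.81%


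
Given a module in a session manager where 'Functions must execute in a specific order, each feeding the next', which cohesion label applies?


Reasoning: Output of one is input to next
Type: Sequential cohesion

Sequential cohesion


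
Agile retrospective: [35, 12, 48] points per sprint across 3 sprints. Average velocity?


Formula: Avg velocity = Total points / Number of sprints
Points: [35, 12, 48]
Sum = 35 + 12 + 48 = 95
Avg velocity = 95 / 3 = 31.67 points/sprint

31.67 points/sprint


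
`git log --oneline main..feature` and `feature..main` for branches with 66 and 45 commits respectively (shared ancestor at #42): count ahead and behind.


Common ancestor: commit #42
feature commits after divergence: 66 - 42 = 24
main commits after divergence: 45 - 42 = 3
feature is 24 commits ahead of main
main is 3 commits ahead of feature

feature ahead: 24, main ahead: 3


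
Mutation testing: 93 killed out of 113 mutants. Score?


Mutation score = killed / total * 100
Mutation score = 93 / 113 * 100
Mutation score = 82.3%

82.3%


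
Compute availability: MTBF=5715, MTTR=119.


Availability = MTBF / (MTBF + MTTR)
Availability = 5715 / (5715 + 119)
Availability = 5715 / 5834
Availability = 97.9602%

97.9602%


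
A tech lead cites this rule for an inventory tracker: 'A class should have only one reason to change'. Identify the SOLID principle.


This describes the Single Responsibility Principle (SRP)

Single Responsibility Principle (SRP)


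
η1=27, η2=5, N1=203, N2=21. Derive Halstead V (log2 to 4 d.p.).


Formula: V = N * log2(η), where N = N1 + N2 and η = η1 + η2
η = 27 + 5 = 32
N = 203 + 21 = 224
log2(32) ≈ 5.0000
V = 224 * 5.0000 = 1120.00

1120.00


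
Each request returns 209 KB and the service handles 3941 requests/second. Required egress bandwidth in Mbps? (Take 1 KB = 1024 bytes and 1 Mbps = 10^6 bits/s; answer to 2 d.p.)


Formula: Mbps = payload_bytes * RPS * 8 / 1e6
Payload per request = 209 KB = 209 * 1024 = 214016 bytes
Total bytes/sec = 214016 * 3941 = 843437056
Total bits/sec = 843437056 * 8 = 6747496448
Mbps = 6747496448 / 1e6 = 6747.5

6747.5 Mbps


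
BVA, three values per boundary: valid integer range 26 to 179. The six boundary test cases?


Range: [26, 179]
Boundaries: just below min, min, min+1, max-1, max, just above max
Values: [25, 26, 27, 178, 179, 180]

[25, 26, 27, 178, 179, 180]


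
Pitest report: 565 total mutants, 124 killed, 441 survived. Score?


Mutation score = killed / total * 100
Mutation score = 124 / 565 * 100
Mutation score = 21.95%

21.95%


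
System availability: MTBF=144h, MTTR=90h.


Availability = MTBF / (MTBF + MTTR)
Availability = 144 / (144 + 90)
Availability = 144 / 234
Availability = 61.5385%

61.5385%


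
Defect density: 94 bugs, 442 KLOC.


Defect density = defects / KLOC
Defect density = 94 / 442
Defect density = 0.213 defects/KLOC

0.213 defects/KLOC


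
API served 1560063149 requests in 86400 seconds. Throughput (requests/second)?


Formula: throughput = requests / seconds
throughput = 1560063149 / 86400
throughput = 18056.29 requests/second

18056.29 requests/second


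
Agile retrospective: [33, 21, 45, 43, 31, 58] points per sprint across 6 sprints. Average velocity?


Formula: Avg velocity = Total points / Number of sprints
Points: [33, 21, 45, 43, 31, 58]
Sum = 33 + 21 + 45 + 43 + 31 + 58 = 231
Avg velocity = 231 / 6 = 38.5 points/sprint

38.5 points/sprint


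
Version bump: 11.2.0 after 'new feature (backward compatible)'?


Current: 11.2.0
Change category: 'new feature (backward compatible)' → minor bump
SemVer rule: minor bump → increment MINOR, reset PATCH to 0 (MAJOR unchanged)
New: 11.3.0

11.3.0


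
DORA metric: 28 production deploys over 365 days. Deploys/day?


Formula: deployments per day = releases / days
= 28 / 365
= 0.077 deploys/day
(equivalently, 0.54 deploys/week)

0.077 deploys/day


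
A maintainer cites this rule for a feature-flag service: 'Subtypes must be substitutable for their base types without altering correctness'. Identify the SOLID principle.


This describes the Liskov Substitution Principle (LSP)

Liskov Substitution Principle (LSP)


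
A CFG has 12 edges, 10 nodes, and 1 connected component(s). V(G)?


Formula: V(G) = E - N + 2P
V(G) = 12 - 10 + 2*1
V(G) = 2 + 2
V(G) = 4

4


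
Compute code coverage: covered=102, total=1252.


Coverage = covered / total * 100
Coverage = 102 / 1252 * 100
Coverage = 8.15%

8.15%


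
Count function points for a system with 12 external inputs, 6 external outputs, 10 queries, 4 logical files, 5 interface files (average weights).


UFP = EI*4 + EO*5 + EQ*4 + ILF*10 + EIF*7
UFP = 12*4 + 6*5 + 10*4 + 4*10 + 5*7
UFP = 48 + 30 + 40 + 40 + 35
UFP = 193

193


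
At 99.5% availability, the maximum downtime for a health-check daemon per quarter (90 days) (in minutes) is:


Formula: allowed downtime = period * (100 - SLA) / 100
Period (quarter (90 days)) = 129600 minutes
Unavailability fraction = (100 - 99.5) / 100
Allowed downtime = 129600 * (100 - 99.5) / 100
Allowed downtime = 648.0 minutes

648.0 minutes


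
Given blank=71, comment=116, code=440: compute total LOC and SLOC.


Total LOC = blank + comment + code
Total LOC = 71 + 116 + 440 = 627
SLOC (source only) = code = 440

Total LOC: 627, SLOC: 440


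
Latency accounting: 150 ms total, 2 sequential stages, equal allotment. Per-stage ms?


Formula: per_stage = total_budget / stages
per_stage = 150 / 2
per_stage = 75.0 ms

75.0 ms


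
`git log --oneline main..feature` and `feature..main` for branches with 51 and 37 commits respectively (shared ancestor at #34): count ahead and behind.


Common ancestor: commit #34
feature commits after divergence: 51 - 34 = 17
main commits after divergence: 37 - 34 = 3
feature is 17 commits ahead of main
main is 3 commits ahead of feature

feature ahead: 17, main ahead: 3


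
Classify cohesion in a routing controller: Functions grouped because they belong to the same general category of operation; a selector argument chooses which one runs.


Reasoning: Grouped by category of activity, not by data or sequence
Type: Logical cohesion

Logical cohesion


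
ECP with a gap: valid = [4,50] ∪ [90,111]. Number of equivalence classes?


Valid ranges: [4,50] and [90,111]
Class 1: x < 4 — invalid
Class 2: 4 ≤ x ≤ 50 — valid
Class 3: 50 < x < 90 — invalid (gap between ranges)
Class 4: 90 ≤ x ≤ 111 — valid
Class 5: x > 111 — invalid
Total equivalence classes: 5

5 equivalence classes


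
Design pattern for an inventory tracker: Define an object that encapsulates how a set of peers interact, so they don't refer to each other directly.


This matches the Mediator pattern

Mediator


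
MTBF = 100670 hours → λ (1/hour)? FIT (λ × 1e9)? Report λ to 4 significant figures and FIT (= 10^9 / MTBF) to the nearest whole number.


Formula: λ = 1 / MTBF; FIT = λ × 1e9 = 1e9 / MTBF
λ = 1 / 100670 ≈ 9.933e-06 failures/hour
FIT = 1e9 / 100670 ≈ 9933 failures per 1e9 hours (nearest whole number)

λ = 9.933e-06 /h, FIT = 9933


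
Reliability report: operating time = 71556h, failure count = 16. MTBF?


Formula: MTBF = Total operating time / Number of failures
MTBF = 71556 / 16
MTBF = 4472.25 hours

4472.25 hours


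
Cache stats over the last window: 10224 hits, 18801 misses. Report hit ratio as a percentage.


Formula: hit rate = hits / (hits + misses) * 100
hit rate = 10224 / (10224 + 18801) * 100
hit rate = 10224 / 29025 * 100
hit rate = 35.22%

35.22%


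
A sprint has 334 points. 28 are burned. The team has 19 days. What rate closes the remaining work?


Formula: Required rate = Remaining points / Days left
Remaining = 334 - 28 = 306 points
Required rate = 306 / 19 = 16.11 points/day

16.11 points/day


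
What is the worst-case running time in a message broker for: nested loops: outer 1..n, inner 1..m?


Reasoning: product of independent bounds
Complexity: O(n*m)

O(n*m)


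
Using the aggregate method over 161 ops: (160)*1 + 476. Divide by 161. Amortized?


Formula: Amortized cost = Total cost / Operations
Total cost = (160 * 1) + (1 * 476)
Total cost = 160 + 476 = 636
Amortized = 636 / 161 = 3.9503

3.9503


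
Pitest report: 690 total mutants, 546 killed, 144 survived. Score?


Mutation score = killed / total * 100
Mutation score = 546 / 690 * 100
Mutation score = 79.13%

79.13%


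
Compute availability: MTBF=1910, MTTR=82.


Availability = MTBF / (MTBF + MTTR)
Availability = 1910 / (1910 + 82)
Availability = 1910 / 1992
Availability = 95.8835%

95.8835%


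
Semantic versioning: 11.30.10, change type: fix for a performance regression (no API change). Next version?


Current: 11.30.10
Change category: 'fix for a performance regression (no API change)' → patch bump
SemVer rule: patch bump → increment PATCH (MAJOR and MINOR unchanged)
New: 11.30.11

11.30.11


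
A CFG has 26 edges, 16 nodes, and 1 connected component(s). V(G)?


Formula: V(G) = E - N + 2P
V(G) = 26 - 16 + 2*1
V(G) = 10 + 2
V(G) = 12

12


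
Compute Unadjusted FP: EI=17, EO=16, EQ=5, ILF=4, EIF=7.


UFP = EI*4 + EO*5 + EQ*4 + ILF*10 + EIF*7
UFP = 17*4 + 16*5 + 5*4 + 4*10 + 7*7
UFP = 68 + 80 + 20 + 40 + 49
UFP = 257

257


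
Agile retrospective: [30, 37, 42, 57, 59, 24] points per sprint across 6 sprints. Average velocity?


Formula: Avg velocity = Total points / Number of sprints
Points: [30, 37, 42, 57, 59, 24]
Sum = 30 + 37 + 42 + 57 + 59 + 24 = 249
Avg velocity = 249 / 6 = 41.5 points/sprint

41.5 points/sprint


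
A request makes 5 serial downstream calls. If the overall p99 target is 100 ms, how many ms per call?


Formula: per_stage = total_budget / stages
per_stage = 100 / 5
per_stage = 20.0 ms

20.0 ms


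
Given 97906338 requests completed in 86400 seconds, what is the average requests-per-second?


Formula: throughput = requests / seconds
throughput = 97906338 / 86400
throughput = 1133.18 requests/second

1133.18 requests/second


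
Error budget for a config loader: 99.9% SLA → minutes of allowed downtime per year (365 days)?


Formula: allowed downtime = period * (100 - SLA) / 100
Period (year (365 days)) = 525600 minutes
Unavailability fraction = (100 - 99.9) / 100
Allowed downtime = 525600 * (100 - 99.9) / 100
Allowed downtime = 525.6 minutes

525.6 minutes


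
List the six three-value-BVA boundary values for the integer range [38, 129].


Range: [38, 129]
Boundaries: just below min, min, min+1, max-1, max, just above max
Values: [37, 38, 39, 128, 129, 130]

[37, 38, 39, 128, 129, 130]


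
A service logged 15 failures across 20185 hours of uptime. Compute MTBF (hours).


Formula: MTBF = Total operating time / Number of failures
MTBF = 20185 / 15
MTBF = 1345.67 hours

1345.67 hours


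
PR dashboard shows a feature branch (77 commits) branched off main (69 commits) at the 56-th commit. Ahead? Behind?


Common ancestor: commit #56
feature commits after divergence: 77 - 56 = 21
main commits after divergence: 69 - 56 = 13
feature is 21 commits ahead of main
main is 13 commits ahead of feature

feature ahead: 21, main ahead: 13


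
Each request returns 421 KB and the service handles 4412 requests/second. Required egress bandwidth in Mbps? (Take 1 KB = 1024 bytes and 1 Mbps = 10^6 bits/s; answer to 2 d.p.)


Formula: Mbps = payload_bytes * RPS * 8 / 1e6
Payload per request = 421 KB = 421 * 1024 = 431104 bytes
Total bytes/sec = 431104 * 4412 = 1902030848
Total bits/sec = 1902030848 * 8 = 15216246784
Mbps = 15216246784 / 1e6 = 15216.25

15216.25 Mbps


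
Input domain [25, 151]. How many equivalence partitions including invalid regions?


Valid range: [25, 151]
Class 1: x < 25 — invalid
Class 2: 25 ≤ x ≤ 151 — valid
Class 3: x > 151 — invalid
Total equivalence classes: 3

3 equivalence classes


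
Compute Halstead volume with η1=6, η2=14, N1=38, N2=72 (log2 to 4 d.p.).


Formula: V = N * log2(η), where N = N1 + N2 and η = η1 + η2
η = 6 + 14 = 20
N = 38 + 72 = 110
log2(20) ≈ 4.3219
V = 110 * 4.3219 = 475.41

475.41


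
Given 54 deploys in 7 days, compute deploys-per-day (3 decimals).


Formula: deployments per day = releases / days
= 54 / 7
= 7.714 deploys/day
(equivalently, 54.0 deploys/week)

7.714 deploys/day


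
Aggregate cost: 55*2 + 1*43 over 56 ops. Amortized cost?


Formula: Amortized cost = Total cost / Operations
Total cost = (55 * 2) + (1 * 43)
Total cost = 110 + 43 = 153
Amortized = 153 / 56 = 2.7321

2.7321


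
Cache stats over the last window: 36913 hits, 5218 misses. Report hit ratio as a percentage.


Formula: hit rate = hits / (hits + misses) * 100
hit rate = 36913 / (36913 + 5218) * 100
hit rate = 36913 / 42131 * 100
hit rate = 87.61%

87.61%


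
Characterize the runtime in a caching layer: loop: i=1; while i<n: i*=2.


Reasoning: i doubles each step so iterations are log2(n)
Complexity: O(log n)

O(log n)


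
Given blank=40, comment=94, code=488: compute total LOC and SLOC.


Total LOC = blank + comment + code
Total LOC = 40 + 94 + 488 = 622
SLOC (source only) = code = 488

Total LOC: 622, SLOC: 488


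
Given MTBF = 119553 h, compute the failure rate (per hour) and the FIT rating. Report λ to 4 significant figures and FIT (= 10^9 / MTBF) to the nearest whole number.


Formula: λ = 1 / MTBF; FIT = λ × 1e9 = 1e9 / MTBF
λ = 1 / 119553 ≈ 8.364e-06 failures/hour
FIT = 1e9 / 119553 ≈ 8364 failures per 1e9 hours (nearest whole number)

λ = 8.364e-06 /h, FIT = 8364


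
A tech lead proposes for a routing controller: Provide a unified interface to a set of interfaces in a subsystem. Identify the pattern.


This matches the Facade pattern

Facade


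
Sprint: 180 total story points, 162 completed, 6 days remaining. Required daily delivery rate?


Formula: Required rate = Remaining points / Days left
Remaining = 180 - 162 = 18 points
Required rate = 18 / 6 = 3.0 points/day

3.0 points/day


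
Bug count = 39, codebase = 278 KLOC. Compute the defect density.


Defect density = defects / KLOC
Defect density = 39 / 278
Defect density = 0.14 defects/KLOC

0.14 defects/KLOC


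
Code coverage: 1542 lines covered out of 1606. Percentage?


Coverage = covered / total * 100
Coverage = 1542 / 1606 * 100
Coverage = 96.01%

96.01%


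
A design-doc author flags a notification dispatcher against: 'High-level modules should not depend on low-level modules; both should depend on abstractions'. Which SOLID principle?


This describes the Dependency Inversion Principle (DIP)

Dependency Inversion Principle (DIP)


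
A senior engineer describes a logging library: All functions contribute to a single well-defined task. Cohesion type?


Reasoning: Best: single purpose
Type: Functional cohesion

Functional cohesion
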